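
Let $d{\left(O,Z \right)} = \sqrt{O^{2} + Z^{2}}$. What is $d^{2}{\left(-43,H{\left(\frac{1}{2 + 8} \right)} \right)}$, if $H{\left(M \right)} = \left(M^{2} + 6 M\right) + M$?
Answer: $\frac{18495041}{10000} \approx 1849.5$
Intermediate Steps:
$H{\left(M \right)} = M^{2} + 7 M$
$d^{2}{\left(-43,H{\left(\frac{1}{2 + 8} \right)} \right)} = \left(\sqrt{\left(-43\right)^{2} + \left(\frac{7 + \frac{1}{2 + 8}}{2 + 8}\right)^{2}}\right)^{2} = \left(\sqrt{1849 + \left(\frac{7 + \frac{1}{10}}{10}\right)^{2}}\right)^{2} = \left(\sqrt{1849 + \left(\frac{1}{10} \cdot \frac{71}{10}\right)^{2}}\right)^{2} = \left(\sqrt{1849 + \left(\frac{71}{100}\right)^{2}}\right)^{2} = \left(\sqrt{1849 + \frac{5041}{10000}}\right)^{2} = \left(\sqrt{\frac{18495041}{10000}}\right)^{2} = \left(\frac{\sqrt{18495041}}{100}\right)^{2} = \frac{18495041}{10000}$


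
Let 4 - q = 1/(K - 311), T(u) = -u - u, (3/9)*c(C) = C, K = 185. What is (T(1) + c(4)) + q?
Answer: 1765/126 ≈ 14.008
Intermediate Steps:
c(C) = 3*C
T(u) = -2*u
q = 505/126 (q = 4 - 1/(185 - 311) = 4 - 1/(-126) = 4 - 1*(-1/126) = 4 + 1/126 = 505/126 ≈ 4.0079)
(T(1) + c(4)) + q = (-2*1 + 3*4) + 505/126 = (-2 + 12) + 505/126 = 10 + 505/126 = 1765/126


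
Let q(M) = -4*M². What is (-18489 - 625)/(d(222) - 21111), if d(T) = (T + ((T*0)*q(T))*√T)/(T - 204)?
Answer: 28671/31648 ≈ 0.90593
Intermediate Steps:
d(T) = T/(-204 + T) (d(T) = (T + ((T*0)*(-4*T²))*√T)/(T - 204) = (T + (0*(-4*T²))*√T)/(-204 + T) = (T + 0*√T)/(-204 + T) = (T + 0)/(-204 + T) = T/(-204 + T))
(-18489 - 625)/(d(222) - 21111) = (-18489 - 625)/(222/(-204 + 222) - 21111) = -19114/(222/18 - 21111) = -19114/(222*(1/18) - 21111) = -19114/(37/3 - 21111) = -19114/(-63296/3) = -19114*(-3/63296) = 28671/31648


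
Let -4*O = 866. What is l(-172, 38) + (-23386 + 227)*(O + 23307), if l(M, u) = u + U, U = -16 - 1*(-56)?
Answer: -1069505623/2 ≈ -5.3475e+8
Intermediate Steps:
U = 40 (U = -16 + 56 = 40)
O = -433/2 (O = -¼*866 = -433/2 ≈ -216.50)
l(M, u) = 40 + u (l(M, u) = u + 40 = 40 + u)
l(-172, 38) + (-23386 + 227)*(O + 23307) = (40 + 38) + (-23386 + 227)*(-433/2 + 23307) = 78 - 23159*46181/2 = 78 - 1069505779/2 = -1069505623/2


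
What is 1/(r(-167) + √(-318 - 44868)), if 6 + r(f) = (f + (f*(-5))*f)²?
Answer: 9745755269/189959491526482547315 - I*√45186/379918983052965094630 ≈ 5.1304e-11 - 5.5951e-19*I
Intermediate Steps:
r(f) = -6 + (f - 5*f²)² (r(f) = -6 + (f + (f*(-5))*f)² = -6 + (f + (-5*f)*f)² = -6 + (f - 5*f²)²)
1/(r(-167) + √(-318 - 44868)) = 1/((-6 + (-167)²*(-1 + 5*(-167))²) + √(-318 - 44868)) = 1/((-6 + 27889*(-1 - 835)²) + √(-45186)) = 1/((-6 + 27889*(-836)²) + I*√45186) = 1/((-6 + 27889*698896) + I*√45186) = 1/((-6 + 19491510544) + I*√45186) = 1/(19491510538 + I*√45186)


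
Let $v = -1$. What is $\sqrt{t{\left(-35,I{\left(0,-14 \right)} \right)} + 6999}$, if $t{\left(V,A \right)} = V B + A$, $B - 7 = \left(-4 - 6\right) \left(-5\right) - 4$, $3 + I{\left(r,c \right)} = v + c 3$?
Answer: $\sqrt{5098} \approx 71.4$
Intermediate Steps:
$I{\left(r,c \right)} = -4 + 3 c$ ($I{\left(r,c \right)} = -3 + \left(-1 + c 3\right) = -3 + \left(-1 + 3 c\right) = -4 + 3 c$)
$B = 53$ ($B = 7 - \left(4 - \left(-4 - 6\right) \left(-5\right)\right) = 7 - -46 = 7 + \left(50 - 4\right) = 7 + 46 = 53$)
$t{\left(V,A \right)} = A + 53 V$ ($t{\left(V,A \right)} = V 53 + A = 53 V + A = A + 53 V$)
$\sqrt{t{\left(-35,I{\left(0,-14 \right)} \right)} + 6999} = \sqrt{\left(\left(-4 + 3 \left(-14\right)\right) + 53 \left(-35\right)\right) + 6999} = \sqrt{\left(\left(-4 - 42\right) - 1855\right) + 6999} = \sqrt{\left(-46 - 1855\right) + 6999} = \sqrt{-1901 + 6999} = \sqrt{5098}$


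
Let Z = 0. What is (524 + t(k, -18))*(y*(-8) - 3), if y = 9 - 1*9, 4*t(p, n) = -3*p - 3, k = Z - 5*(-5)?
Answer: -3027/2 ≈ -1513.5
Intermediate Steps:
k = 25 (k = 0 - 5*(-5) = 0 + 25 = 25)
t(p, n) = -¾ - 3*p/4 (t(p, n) = (-3*p - 3)/4 = (-3 - 3*p)/4 = -¾ - 3*p/4)
y = 0 (y = 9 - 9 = 0)
(524 + t(k, -18))*(y*(-8) - 3) = (524 + (-¾ - ¾*25))*(0*(-8) - 3) = (524 + (-¾ - 75/4))*(0 - 3) = (524 - 39/2)*(-3) = (1009/2)*(-3) = -3027/2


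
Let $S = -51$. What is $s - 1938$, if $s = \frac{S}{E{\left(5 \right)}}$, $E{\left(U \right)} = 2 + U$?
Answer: $- \frac{13617}{7} \approx -1945.3$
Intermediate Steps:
$s = - \frac{51}{7}$ ($s = - \frac{51}{2 + 5} = - \frac{51}{7} \approx -7.2857$)
$s - 1938 = - \frac{51}{7} - 1938 = - \frac{13617}{7}$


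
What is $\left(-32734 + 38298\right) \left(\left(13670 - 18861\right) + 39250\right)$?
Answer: $189504276$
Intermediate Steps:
$\left(-32734 + 38298\right) \left(\left(13670 - 18861\right) + 39250\right) = 5564 \left(\left(13670 - 18861\right) + 39250\right) = 5564 \left(-5191 + 39250\right) = 5564 \cdot 34059 = 189504276$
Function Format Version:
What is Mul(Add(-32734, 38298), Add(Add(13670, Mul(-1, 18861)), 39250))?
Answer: 189504276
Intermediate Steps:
Mul(Add(-32734, 38298), Add(Add(13670, Mul(-1, 18861)), 39250)) = Mul(5564, Add(Add(13670, -18861), 39250)) = Mul(5564, Add(-5191, 39250)) = Mul(5564, 34059) = 189504276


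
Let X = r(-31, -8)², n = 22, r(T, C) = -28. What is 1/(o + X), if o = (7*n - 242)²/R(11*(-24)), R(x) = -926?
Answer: 463/359120 ≈ 0.0012893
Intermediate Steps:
X = 784 (X = (-28)² = 784)
o = -3872/463 (o = (7*22 - 242)²/(-926) = (154 - 242)²*(-1/926) = (-88)²*(-1/926) = 7744*(-1/926) = -3872/463 ≈ -8.3629)
1/(o + X) = 1/(-3872/463 + 784) = 1/(359120/463) = 463/359120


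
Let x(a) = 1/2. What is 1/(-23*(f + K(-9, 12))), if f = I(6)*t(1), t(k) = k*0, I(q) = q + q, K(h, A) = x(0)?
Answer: -2/23 ≈ -0.086957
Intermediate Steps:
x(a) = 1/2
K(h, A) = 1/2
I(q) = 2*q
t(k) = 0
f = 0 (f = (2*6)*0 = 12*0 = 0)
1/(-23*(f + K(-9, 12))) = 1/(-23*(0 + 1/2)) = 1/(-23*1/2) = 1/(-23/2) = -2/23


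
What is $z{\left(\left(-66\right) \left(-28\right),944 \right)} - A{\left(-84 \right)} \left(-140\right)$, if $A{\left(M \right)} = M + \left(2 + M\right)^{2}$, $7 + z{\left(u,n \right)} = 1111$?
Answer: $930704$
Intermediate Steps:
$z{\left(u,n \right)} = 1104$ ($z{\left(u,n \right)} = -7 + 1111 = 1104$)
$z{\left(\left(-66\right) \left(-28\right),944 \right)} - A{\left(-84 \right)} \left(-140\right) = 1104 - \left(-84 + \left(2 - 84\right)^{2}\right) \left(-140\right) = 1104 - \left(-84 + \left(-82\right)^{2}\right) \left(-140\right) = 1104 - \left(-84 + 6724\right) \left(-140\right) = 1104 - 6640 \left(-140\right) = 1104 - -929600 = 1104 + 929600 = 930704$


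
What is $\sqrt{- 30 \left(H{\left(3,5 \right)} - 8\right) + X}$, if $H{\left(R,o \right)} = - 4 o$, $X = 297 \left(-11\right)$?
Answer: $i \sqrt{2427} \approx 49.265 i$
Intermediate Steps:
$X = -3267$
$\sqrt{- 30 \left(H{\left(3,5 \right)} - 8\right) + X} = \sqrt{- 30 \left(\left(-4\right) 5 - 8\right) - 3267} = \sqrt{- 30 \left(-20 - 8\right) - 3267} = \sqrt{\left(-30\right) \left(-28\right) - 3267} = \sqrt{840 - 3267} = \sqrt{-2427} = i \sqrt{2427}$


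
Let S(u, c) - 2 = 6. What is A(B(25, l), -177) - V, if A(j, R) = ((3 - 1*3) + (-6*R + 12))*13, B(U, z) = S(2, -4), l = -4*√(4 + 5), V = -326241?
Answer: 340203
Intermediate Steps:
l = -12 (l = -4*√9 = -4*3 = -12)
S(u, c) = 8 (S(u, c) = 2 + 6 = 8)
B(U, z) = 8
A(j, R) = 156 - 78*R (A(j, R) = ((3 - 3) + (12 - 6*R))*13 = (0 + (12 - 6*R))*13 = (12 - 6*R)*13 = 156 - 78*R)
A(B(25, l), -177) - V = (156 - 78*(-177)) - 1*(-326241) = (156 + 13806) + 326241 = 13962 + 326241 = 340203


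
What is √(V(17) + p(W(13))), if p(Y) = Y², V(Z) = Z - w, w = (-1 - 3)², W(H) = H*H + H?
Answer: 25*√53 ≈ 182.00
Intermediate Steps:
W(H) = H + H² (W(H) = H² + H = H + H²)
w = 16 (w = (-4)² = 16)
V(Z) = -16 + Z (V(Z) = Z - 1*16 = Z - 16 = -16 + Z)
√(V(17) + p(W(13))) = √((-16 + 17) + (13*(1 + 13))²) = √(1 + (13*14)²) = √(1 + 182²) = √(1 + 33124) = √33125 = 25*√53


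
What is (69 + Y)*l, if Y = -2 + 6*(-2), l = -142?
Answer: -7810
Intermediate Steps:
Y = -14 (Y = -2 - 12 = -14)
(69 + Y)*l = (69 - 14)*(-142) = 55*(-142) = -7810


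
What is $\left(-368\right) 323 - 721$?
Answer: $-119585$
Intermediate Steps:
$\left(-368\right) 323 - 721 = -118864 - 721 = -119585$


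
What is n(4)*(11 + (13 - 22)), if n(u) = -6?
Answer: -12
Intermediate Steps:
n(4)*(11 + (13 - 22)) = -6*(11 + (13 - 22)) = -6*(11 - 9) = -6*2 = -12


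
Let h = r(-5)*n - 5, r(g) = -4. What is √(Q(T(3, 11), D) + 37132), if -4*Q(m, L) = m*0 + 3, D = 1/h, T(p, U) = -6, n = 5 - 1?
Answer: 5*√5941/2 ≈ 192.69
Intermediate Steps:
n = 4
h = -21 (h = -4*4 - 5 = -16 - 5 = -21)
D = -1/21 (D = 1/(-21) = -1/21 ≈ -0.047619)
Q(m, L) = -¾ (Q(m, L) = -(m*0 + 3)/4 = -(0 + 3)/4 = -¼*3 = -¾)
√(Q(T(3, 11), D) + 37132) = √(-¾ + 37132) = √(148525/4) = 5*√5941/2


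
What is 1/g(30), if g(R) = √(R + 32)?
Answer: √62/62 ≈ 0.12700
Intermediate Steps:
g(R) = √(32 + R)
1/g(30) = 1/(√(32 + 30)) = 1/(√62) = √62/62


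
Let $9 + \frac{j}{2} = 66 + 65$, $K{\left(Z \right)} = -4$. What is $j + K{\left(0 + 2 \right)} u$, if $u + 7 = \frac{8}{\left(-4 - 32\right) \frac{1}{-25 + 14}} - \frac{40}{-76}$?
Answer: $\frac{44480}{171} \approx 260.12$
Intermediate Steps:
$j = 244$ ($j = -18 + 2 \left(66 + 65\right) = -18 + 2 \cdot 131 = -18 + 262 = 244$)
$u = - \frac{689}{171}$ ($u = -7 - \left(- \frac{10}{19} - 8 \frac{-25 + 14}{-4 - 32}\right) = -7 - \left(- \frac{10}{19} - \frac{8}{\left(-36\right) \frac{1}{-11}}\right) = -7 + \left(\frac{8}{\left(-36\right) \left(- \frac{1}{11}\right)} + \frac{10}{19}\right) = -7 + \left(\frac{8}{\frac{36}{11}} + \frac{10}{19}\right) = -7 + \left(8 \cdot \frac{11}{36} + \frac{10}{19}\right) = -7 + \left(\frac{22}{9} + \frac{10}{19}\right) = -7 + \frac{508}{171} = - \frac{689}{171} \approx -4.0292$)
$j + K{\left(0 + 2 \right)} u = 244 - - \frac{2756}{171} = 244 + \frac{2756}{171} = \frac{44480}{171}$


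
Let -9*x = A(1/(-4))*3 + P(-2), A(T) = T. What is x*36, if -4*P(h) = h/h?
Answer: 4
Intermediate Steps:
P(h) = -1/4 (P(h) = -h/(4*h) = -1/4*1 = -1/4)
x = 1/9 (x = -(3/(-4) - 1/4)/9 = -(-1/4*3 - 1/4)/9 = -(-3/4 - 1/4)/9 = -1/9*(-1) = 1/9 ≈ 0.11111)
x*36 = (1/9)*36 = 4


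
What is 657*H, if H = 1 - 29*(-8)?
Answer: 153081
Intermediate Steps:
H = 233 (H = 1 + 232 = 233)
657*H = 657*233 = 153081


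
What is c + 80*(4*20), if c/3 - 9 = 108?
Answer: 6751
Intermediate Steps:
c = 351 (c = 27 + 3*108 = 27 + 324 = 351)
c + 80*(4*20) = 351 + 80*(4*20) = 351 + 80*80 = 351 + 6400 = 6751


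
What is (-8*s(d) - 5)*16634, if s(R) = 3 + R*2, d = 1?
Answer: -748530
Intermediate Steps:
s(R) = 3 + 2*R
(-8*s(d) - 5)*16634 = (-8*(3 + 2*1) - 5)*16634 = (-8*(3 + 2) - 5)*16634 = (-8*5 - 5)*16634 = (-40 - 5)*16634 = -45*16634 = -748530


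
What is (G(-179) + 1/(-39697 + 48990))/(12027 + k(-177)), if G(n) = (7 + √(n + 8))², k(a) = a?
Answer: -75583/7341470 + 7*I*√19/1975 ≈ -0.010295 + 0.015449*I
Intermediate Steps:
G(n) = (7 + √(8 + n))²
(G(-179) + 1/(-39697 + 48990))/(12027 + k(-177)) = ((7 + √(8 - 179))² + 1/(-39697 + 48990))/(12027 - 177) = ((7 + √(-171))² + 1/9293)/11850 = ((7 + 3*I*√19)² + 1/9293)*(1/11850) = (1/9293 + (7 + 3*I*√19)²)*(1/11850) = 1/110122050 + (7 + 3*I*√19)²/11850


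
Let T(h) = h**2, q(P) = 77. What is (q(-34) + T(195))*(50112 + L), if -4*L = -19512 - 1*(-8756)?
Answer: 2011823702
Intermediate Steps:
L = 2689 (L = -(-19512 - 1*(-8756))/4 = -(-19512 + 8756)/4 = -1/4*(-10756) = 2689)
(q(-34) + T(195))*(50112 + L) = (77 + 195**2)*(50112 + 2689) = (77 + 38025)*52801 = 38102*52801 = 2011823702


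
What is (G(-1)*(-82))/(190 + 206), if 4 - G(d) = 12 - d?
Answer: 41/22 ≈ 1.8636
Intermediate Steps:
G(d) = -8 + d (G(d) = 4 - (12 - d) = 4 + (-12 + d) = -8 + d)
(G(-1)*(-82))/(190 + 206) = ((-8 - 1)*(-82))/(190 + 206) = -9*(-82)/396 = 738*(1/396) = 41/22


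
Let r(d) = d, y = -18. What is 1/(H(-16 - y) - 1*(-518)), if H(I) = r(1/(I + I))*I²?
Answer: 1/519 ≈ 0.0019268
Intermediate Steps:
H(I) = I/2 (H(I) = I²/(I + I) = I²/((2*I)) = (1/(2*I))*I² = I/2)
1/(H(-16 - y) - 1*(-518)) = 1/((-16 - 1*(-18))/2 - 1*(-518)) = 1/((-16 + 18)/2 + 518) = 1/((½)*2 + 518) = 1/(1 + 518) = 1/519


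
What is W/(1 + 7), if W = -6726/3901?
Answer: -3363/15604 ≈ -0.21552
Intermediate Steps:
W = -6726/3901 (W = -6726*1/3901 = -6726/3901 ≈ -1.7242)
W/(1 + 7) = -6726/3901/(1 + 7) = -6726/3901/8 = (⅛)*(-6726/3901) = -3363/15604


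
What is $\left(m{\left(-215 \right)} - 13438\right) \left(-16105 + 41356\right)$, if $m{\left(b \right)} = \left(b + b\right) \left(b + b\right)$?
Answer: $4329586962$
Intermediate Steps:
$m{\left(b \right)} = 4 b^{2}$ ($m{\left(b \right)} = 2 b 2 b = 4 b^{2}$)
$\left(m{\left(-215 \right)} - 13438\right) \left(-16105 + 41356\right) = \left(4 \left(-215\right)^{2} - 13438\right) \left(-16105 + 41356\right) = \left(4 \cdot 46225 - 13438\right) 25251 = \left(184900 - 13438\right) 25251 = 171462 \cdot 25251 = 4329586962$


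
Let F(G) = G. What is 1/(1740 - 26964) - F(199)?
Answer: -5019577/25224 ≈ -199.00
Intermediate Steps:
1/(1740 - 26964) - F(199) = 1/(1740 - 26964) - 1*199 = 1/(-25224) - 199 = -1/25224 - 199 = -5019577/25224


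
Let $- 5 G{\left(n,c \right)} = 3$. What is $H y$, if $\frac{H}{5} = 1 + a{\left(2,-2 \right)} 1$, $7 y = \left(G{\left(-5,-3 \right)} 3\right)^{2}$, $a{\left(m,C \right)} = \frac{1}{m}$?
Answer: $\frac{243}{70} \approx 3.4714$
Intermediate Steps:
$G{\left(n,c \right)} = - \frac{3}{5}$ ($G{\left(n,c \right)} = \left(- \frac{1}{5}\right) 3 = - \frac{3}{5}$)
$y = \frac{81}{175}$ ($y = \frac{\left(\left(- \frac{3}{5}\right) 3\right)^{2}}{7} = \frac{\left(- \frac{9}{5}\right)^{2}}{7} = \frac{1}{7} \cdot \frac{81}{25} = \frac{81}{175} \approx 0.46286$)
$H = \frac{15}{2}$ ($H = 5 \left(1 + \frac{1}{2} \cdot 1\right) = 5 \left(1 + \frac{1}{2}\right) = 5 \cdot \frac{3}{2} = \frac{15}{2} \approx 7.5$)
$H y = \frac{15}{2} \cdot \frac{81}{175} = \frac{243}{70}$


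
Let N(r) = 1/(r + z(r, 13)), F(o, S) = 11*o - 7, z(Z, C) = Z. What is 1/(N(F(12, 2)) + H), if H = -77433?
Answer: -250/19358249 ≈ -1.2914e-5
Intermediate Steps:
F(o, S) = -7 + 11*o
N(r) = 1/(2*r) (N(r) = 1/(r + r) = 1/(2*r))
1/(N(F(12, 2)) + H) = 1/(1/(2*(-7 + 11*12)) - 77433) = 1/(1/(2*(-7 + 132)) - 77433) = 1/((1/2)/125 - 77433) = 1/((1/2)*(1/125) - 77433) = 1/(1/250 - 77433) = 1/(-19358249/250) = -250/19358249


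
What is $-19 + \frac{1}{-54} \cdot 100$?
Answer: $- \frac{563}{27} \approx -20.852$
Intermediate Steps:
$-19 + \frac{1}{-54} \cdot 100 = -19 - \frac{50}{27} = - \frac{563}{27}$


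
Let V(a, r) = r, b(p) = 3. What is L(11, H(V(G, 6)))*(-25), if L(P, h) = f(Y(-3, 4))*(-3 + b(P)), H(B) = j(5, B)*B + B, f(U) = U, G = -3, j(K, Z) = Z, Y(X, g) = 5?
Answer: 0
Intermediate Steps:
H(B) = B + B² (H(B) = B*B + B = B² + B = B + B²)
L(P, h) = 0 (L(P, h) = 5*(-3 + 3) = 5*0 = 0)
L(11, H(V(G, 6)))*(-25) = 0*(-25) = 0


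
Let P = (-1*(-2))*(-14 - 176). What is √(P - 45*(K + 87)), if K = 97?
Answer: 2*I*√2165 ≈ 93.059*I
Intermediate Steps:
P = -380 (P = 2*(-190) = -380)
√(P - 45*(K + 87)) = √(-380 - 45*(97 + 87)) = √(-380 - 45*184) = √(-380 - 8280) = √(-8660) = 2*I*√2165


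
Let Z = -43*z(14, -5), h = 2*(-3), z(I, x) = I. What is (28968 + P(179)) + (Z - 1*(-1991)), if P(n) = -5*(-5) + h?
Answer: 30376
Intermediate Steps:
h = -6
P(n) = 19 (P(n) = -5*(-5) - 6 = 25 - 6 = 19)
Z = -602 (Z = -43*14 = -602)
(28968 + P(179)) + (Z - 1*(-1991)) = (28968 + 19) + (-602 - 1*(-1991)) = 28987 + (-602 + 1991) = 28987 + 1389 = 30376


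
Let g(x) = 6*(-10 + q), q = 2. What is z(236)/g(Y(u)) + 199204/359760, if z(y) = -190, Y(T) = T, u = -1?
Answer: 811627/179880 ≈ 4.5120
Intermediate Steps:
g(x) = -48 (g(x) = 6*(-10 + 2) = 6*(-8) = -48)
z(236)/g(Y(u)) + 199204/359760 = -190/(-48) + 199204/359760 = -190*(-1/48) + 199204*(1/359760) = 95/24 + 49801/89940 = 811627/179880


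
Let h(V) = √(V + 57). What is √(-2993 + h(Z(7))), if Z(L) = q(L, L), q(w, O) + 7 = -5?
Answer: √(-2993 + 3*√5) ≈ 54.647*I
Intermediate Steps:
q(w, O) = -12 (q(w, O) = -7 - 5 = -12)
Z(L) = -12
h(V) = √(57 + V)
√(-2993 + h(Z(7))) = √(-2993 + √(57 - 12)) = √(-2993 + √45) = √(-2993 + 3*√5)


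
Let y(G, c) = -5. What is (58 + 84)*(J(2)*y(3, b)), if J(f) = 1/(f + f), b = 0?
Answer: -355/2 ≈ -177.50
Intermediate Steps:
J(f) = 1/(2*f)
(58 + 84)*(J(2)*y(3, b)) = (58 + 84)*(((½)/2)*(-5)) = 142*(((½)*(½))*(-5)) = 142*((¼)*(-5)) = 142*(-5/4) = -355/2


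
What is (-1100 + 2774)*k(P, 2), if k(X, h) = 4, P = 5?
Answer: 6696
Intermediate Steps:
(-1100 + 2774)*k(P, 2) = (-1100 + 2774)*4 = 1674*4 = 6696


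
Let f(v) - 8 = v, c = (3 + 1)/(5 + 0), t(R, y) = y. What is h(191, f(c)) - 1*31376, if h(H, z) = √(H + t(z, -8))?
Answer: -31376 + √183 ≈ -31362.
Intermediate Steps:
c = ⅘ (c = 4/5 = 4*(⅕) = ⅘ ≈ 0.80000)
f(v) = 8 + v
h(H, z) = √(-8 + H) (h(H, z) = √(H - 8) = √(-8 + H))
h(191, f(c)) - 1*31376 = √(-8 + 191) - 1*31376 = √183 - 31376 = -31376 + √183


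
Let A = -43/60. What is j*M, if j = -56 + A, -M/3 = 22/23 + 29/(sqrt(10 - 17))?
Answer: 37433/230 - 98687*I*sqrt(7)/140 ≈ 162.75 - 1865.0*I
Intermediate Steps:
A = -43/60 (A = -43*1/60 = -43/60 ≈ -0.71667)
M = -66/23 + 87*I*sqrt(7)/7 (M = -3*(22/23 + 29/(sqrt(10 - 17))) = -3*(22*(1/23) + 29/(sqrt(-7))) = -3*(22/23 + 29/((I*sqrt(7)))) = -3*(22/23 + 29*(-I*sqrt(7)/7)) = -3*(22/23 - 29*I*sqrt(7)/7) = -66/23 + 87*I*sqrt(7)/7 ≈ -2.8696 + 32.883*I)
j = -3403/60 (j = -56 - 43/60 = -3403/60 ≈ -56.717)
j*M = -3403*(-66/23 + 87*I*sqrt(7)/7)/60 = 37433/230 - 98687*I*sqrt(7)/140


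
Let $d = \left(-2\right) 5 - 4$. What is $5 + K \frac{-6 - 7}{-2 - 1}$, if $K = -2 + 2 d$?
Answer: $-125$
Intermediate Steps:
$d = -14$ ($d = -10 - 4 = -14$)
$K = -30$ ($K = -2 + 2 \left(-14\right) = -2 - 28 = -30$)
$5 + K \frac{-6 - 7}{-2 - 1} = 5 - 30 \frac{-6 - 7}{-2 - 1} = 5 - 30 \left(- \frac{13}{-3}\right) = 5 - 30 \left(\left(-13\right) \left(- \frac{1}{3}\right)\right) = 5 - 130 = -125$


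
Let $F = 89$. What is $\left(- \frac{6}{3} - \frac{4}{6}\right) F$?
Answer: $- \frac{712}{3} \approx -237.33$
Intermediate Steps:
$\left(- \frac{6}{3} - \frac{4}{6}\right) F = \left(- \frac{6}{3} - \frac{4}{6}\right) 89 = \left(\left(-6\right) \frac{1}{3} - \frac{2}{3}\right) 89 = \left(-2 - \frac{2}{3}\right) 89 = \left(- \frac{8}{3}\right) 89 = - \frac{712}{3}$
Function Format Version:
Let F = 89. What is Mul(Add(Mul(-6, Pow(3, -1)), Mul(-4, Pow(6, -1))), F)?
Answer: Rational(-712, 3) ≈ -237.33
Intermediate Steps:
Mul(Add(Mul(-6, Pow(3, -1)), Mul(-4, Pow(6, -1))), F) = Mul(Add(Mul(-6, Pow(3, -1)), Mul(-4, Pow(6, -1))), 89) = Mul(Add(Mul(-6, Rational(1, 3)), Mul(-4, Rational(1, 6))), 89) = Mul(Add(-2, Rational(-2, 3)), 89) = Mul(Rational(-8, 3), 89) = Rational(-712, 3)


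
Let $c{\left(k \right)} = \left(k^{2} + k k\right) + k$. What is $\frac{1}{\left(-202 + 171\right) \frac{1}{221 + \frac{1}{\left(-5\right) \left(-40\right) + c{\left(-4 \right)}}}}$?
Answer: $- \frac{50389}{7068} \approx -7.1292$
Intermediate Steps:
$c{\left(k \right)} = k + 2 k^{2}$ ($c{\left(k \right)} = \left(k^{2} + k^{2}\right) + k = 2 k^{2} + k = k + 2 k^{2}$)
$\frac{1}{\left(-202 + 171\right) \frac{1}{221 + \frac{1}{\left(-5\right) \left(-40\right) + c{\left(-4 \right)}}}} = \frac{1}{\left(-202 + 171\right) \frac{1}{221 + \frac{1}{\left(-5\right) \left(-40\right) - 4 \left(1 + 2 \left(-4\right)\right)}}} = \frac{1}{\left(-31\right) \frac{1}{221 + \frac{1}{200 - 4 \left(1 - 8\right)}}} = \frac{1}{\left(-31\right) \frac{1}{221 + \frac{1}{200 - -28}}} = \frac{1}{\left(-31\right) \frac{1}{221 + \frac{1}{200 + 28}}} = \frac{1}{\left(-31\right) \frac{1}{221 + \frac{1}{228}}} = \frac{1}{\left(-31\right) \frac{1}{\frac{50389}{228}}} = \frac{1}{\left(-31\right) \frac{228}{50389}} = \frac{1}{- \frac{7068}{50389}} = - \frac{50389}{7068}$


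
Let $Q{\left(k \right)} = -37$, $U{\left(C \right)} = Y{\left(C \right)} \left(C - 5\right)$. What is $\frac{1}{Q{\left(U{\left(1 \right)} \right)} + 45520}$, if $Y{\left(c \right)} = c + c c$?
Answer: $\frac{1}{45483} \approx 2.1986 \cdot 10^{-5}$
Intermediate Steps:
$Y{\left(c \right)} = c + c^{2}$
$U{\left(C \right)} = C \left(1 + C\right) \left(-5 + C\right)$ ($U{\left(C \right)} = C \left(1 + C\right) \left(C - 5\right) = C \left(1 + C\right) \left(-5 + C\right)$)
$\frac{1}{Q{\left(U{\left(1 \right)} \right)} + 45520} = \frac{1}{-37 + 45520} = \frac{1}{45483}$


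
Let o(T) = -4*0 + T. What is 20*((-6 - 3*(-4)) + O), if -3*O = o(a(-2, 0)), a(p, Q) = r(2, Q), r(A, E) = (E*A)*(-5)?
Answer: 120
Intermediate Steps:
r(A, E) = -5*A*E (r(A, E) = (A*E)*(-5) = -5*A*E)
a(p, Q) = -10*Q (a(p, Q) = -5*2*Q = -10*Q)
o(T) = T (o(T) = 0 + T = T)
O = 0 (O = -(-10)*0/3 = -1/3*0 = 0)
20*((-6 - 3*(-4)) + O) = 20*((-6 - 3*(-4)) + 0) = 20*((-6 + 12) + 0) = 20*(6 + 0) = 20*6 = 120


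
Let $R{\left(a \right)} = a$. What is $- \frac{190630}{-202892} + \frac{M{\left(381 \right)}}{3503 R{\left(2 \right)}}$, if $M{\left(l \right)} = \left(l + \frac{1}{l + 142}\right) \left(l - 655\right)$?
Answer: $- \frac{2594767740193}{185856071774} \approx -13.961$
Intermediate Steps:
$M{\left(l \right)} = \left(-655 + l\right) \left(l + \frac{1}{142 + l}\right)$ ($M{\left(l \right)} = \left(l + \frac{1}{142 + l}\right) \left(-655 + l\right) = \left(-655 + l\right) \left(l + \frac{1}{142 + l}\right)$)
$- \frac{190630}{-202892} + \frac{M{\left(381 \right)}}{3503 R{\left(2 \right)}} = - \frac{190630}{-202892} + \frac{\frac{1}{142 + 381} \left(-655 + 381^{3} - 35436429 - 513 \cdot 381^{2}\right)}{3503 \cdot 2} = \left(-190630\right) \left(- \frac{1}{202892}\right) + \frac{\frac{1}{523} \left(-655 + 55306341 - 35436429 - 74467593\right)}{7006} = \frac{95315}{101446} + \frac{-655 + 55306341 - 35436429 - 74467593}{523} \cdot \frac{1}{7006} = \frac{95315}{101446} + \frac{1}{523} \left(-54598336\right) \frac{1}{7006} = \frac{95315}{101446} - \frac{27299168}{1832069} = - \frac{2594767740193}{185856071774}$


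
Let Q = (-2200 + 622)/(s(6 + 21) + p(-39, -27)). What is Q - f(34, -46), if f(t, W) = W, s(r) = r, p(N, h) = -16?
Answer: -1072/11 ≈ -97.455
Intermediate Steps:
Q = -1578/11 (Q = (-2200 + 622)/((6 + 21) - 16) = -1578/(27 - 16) = -1578/11 ≈ -143.45)
Q - f(34, -46) = -1578/11 - 1*(-46) = -1578/11 + 46 = -1072/11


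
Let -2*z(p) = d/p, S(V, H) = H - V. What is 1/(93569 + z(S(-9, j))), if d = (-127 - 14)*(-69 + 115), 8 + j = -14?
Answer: 13/1213154 ≈ 1.0716e-5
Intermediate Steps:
j = -22 (j = -8 - 14 = -22)
d = -6486 (d = -141*46 = -6486)
z(p) = 3243/p (z(p) = -(-3243)/p = 3243/p)
1/(93569 + z(S(-9, j))) = 1/(93569 + 3243/(-22 - 1*(-9))) = 1/(93569 + 3243/(-22 + 9)) = 1/(93569 + 3243/(-13)) = 1/(93569 + 3243*(-1/13)) = 1/(93569 - 3243/13) = 1/(1213154/13) = 13/1213154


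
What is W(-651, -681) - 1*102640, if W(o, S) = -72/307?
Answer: -31510552/307 ≈ -1.0264e+5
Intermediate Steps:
W(o, S) = -72/307 (W(o, S) = -72*1/307 = -72/307)
W(-651, -681) - 1*102640 = -72/307 - 1*102640 = -72/307 - 102640 = -31510552/307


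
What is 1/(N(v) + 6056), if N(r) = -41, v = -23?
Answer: 1/6015 ≈ 0.00016625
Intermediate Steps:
1/(N(v) + 6056) = 1/(-41 + 6056) = 1/6015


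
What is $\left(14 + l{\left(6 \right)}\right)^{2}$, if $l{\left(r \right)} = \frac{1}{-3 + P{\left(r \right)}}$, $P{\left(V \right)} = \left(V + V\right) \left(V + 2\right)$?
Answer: $\frac{1697809}{8649} \approx 196.3$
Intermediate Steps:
$P{\left(V \right)} = 2 V \left(2 + V\right)$
$l{\left(r \right)} = \frac{1}{-3 + 2 r \left(2 + r\right)}$
$\left(14 + l{\left(6 \right)}\right)^{2} = \left(14 + \frac{1}{-3 + 2 \cdot 6 \left(2 + 6\right)}\right)^{2} = \left(14 + \frac{1}{-3 + 2 \cdot 6 \cdot 8}\right)^{2} = \left(14 + \frac{1}{-3 + 96}\right)^{2} = \left(14 + \frac{1}{93}\right)^{2} = \left(\frac{1303}{93}\right)^{2} = \frac{1697809}{8649}$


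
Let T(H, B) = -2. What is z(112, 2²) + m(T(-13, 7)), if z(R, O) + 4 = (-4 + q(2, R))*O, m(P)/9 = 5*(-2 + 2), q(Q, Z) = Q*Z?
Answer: 876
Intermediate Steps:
m(P) = 0 (m(P) = 9*(5*(-2 + 2)) = 9*(5*0) = 9*0 = 0)
z(R, O) = -4 + O*(-4 + 2*R) (z(R, O) = -4 + (-4 + 2*R)*O = -4 + O*(-4 + 2*R))
z(112, 2²) + m(T(-13, 7)) = (-4 - 4*2² + 2*2²*112) + 0 = (-4 - 4*4 + 2*4*112) + 0 = (-4 - 16 + 896) + 0 = 876 + 0 = 876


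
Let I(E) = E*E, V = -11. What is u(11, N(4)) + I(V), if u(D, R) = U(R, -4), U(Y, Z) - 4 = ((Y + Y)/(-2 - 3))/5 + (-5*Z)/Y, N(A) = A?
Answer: 3242/25 ≈ 129.68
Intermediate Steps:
I(E) = E²
U(Y, Z) = 4 - 2*Y/25 - 5*Z/Y (U(Y, Z) = 4 + (((Y + Y)/(-2 - 3))/5 + (-5*Z)/Y) = 4 + (((2*Y)/(-5))*(⅕) - 5*Z/Y) = 4 + (((2*Y)*(-⅕))*(⅕) - 5*Z/Y) = 4 + (-2*Y/5*(⅕) - 5*Z/Y) = 4 + (-2*Y/25 - 5*Z/Y) = 4 - 2*Y/25 - 5*Z/Y)
u(D, R) = 4 + 20/R - 2*R/25 (u(D, R) = 4 - 2*R/25 - 5*(-4)/R = 4 - 2*R/25 + 20/R = 4 + 20/R - 2*R/25)
u(11, N(4)) + I(V) = (4 + 20/4 - 2/25*4) + (-11)² = (4 + 20*(¼) - 8/25) + 121 = (4 + 5 - 8/25) + 121 = 217/25 + 121 = 3242/25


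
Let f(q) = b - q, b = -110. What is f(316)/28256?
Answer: -213/14128 ≈ -0.015076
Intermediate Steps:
f(q) = -110 - q
f(316)/28256 = (-110 - 1*316)/28256 = (-110 - 316)*(1/28256) = -426*1/28256 = -213/14128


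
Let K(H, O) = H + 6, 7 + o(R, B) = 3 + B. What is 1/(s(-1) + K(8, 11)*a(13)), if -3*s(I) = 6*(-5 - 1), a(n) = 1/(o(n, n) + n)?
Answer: 11/139 ≈ 0.079137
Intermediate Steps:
o(R, B) = -4 + B (o(R, B) = -7 + (3 + B) = -4 + B)
K(H, O) = 6 + H
a(n) = 1/(-4 + 2*n) (a(n) = 1/((-4 + n) + n) = 1/(-4 + 2*n))
s(I) = 12 (s(I) = -2*(-5 - 1) = -2*(-6) = -⅓*(-36) = 12)
1/(s(-1) + K(8, 11)*a(13)) = 1/(12 + (6 + 8)*(1/(2*(-2 + 13)))) = 1/(12 + 14*((½)/11)) = 1/(12 + 14*((½)*(1/11))) = 1/(12 + 14*(1/22)) = 1/(12 + 7/11) = 1/(139/11) = 11/139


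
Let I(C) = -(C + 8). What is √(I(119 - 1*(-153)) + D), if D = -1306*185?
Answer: I*√241890 ≈ 491.82*I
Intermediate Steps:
D = -241610
I(C) = -8 - C (I(C) = -(8 + C) = -8 - C)
√(I(119 - 1*(-153)) + D) = √((-8 - (119 - 1*(-153))) - 241610) = √((-8 - (119 + 153)) - 241610) = √((-8 - 1*272) - 241610) = √((-8 - 272) - 241610) = √(-280 - 241610) = √(-241890) = I*√241890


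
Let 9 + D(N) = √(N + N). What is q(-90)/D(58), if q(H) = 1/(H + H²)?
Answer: 1/31150 + √29/140175 ≈ 7.0520e-5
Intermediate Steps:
D(N) = -9 + √2*√N (D(N) = -9 + √(N + N) = -9 + √(2*N) = -9 + √2*√N)
q(-90)/D(58) = (1/((-90)*(1 - 90)))/(-9 + √2*√58) = (-1/90/(-89))/(-9 + 2*√29) = (-1/90*(-1/89))/(-9 + 2*√29) = 1/(8010*(-9 + 2*√29))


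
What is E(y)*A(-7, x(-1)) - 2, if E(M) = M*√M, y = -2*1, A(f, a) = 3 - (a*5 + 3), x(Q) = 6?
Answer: -2 + 60*I*√2 ≈ -2.0 + 84.853*I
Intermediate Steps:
A(f, a) = -5*a (A(f, a) = 3 - (5*a + 3) = 3 - (3 + 5*a) = 3 + (-3 - 5*a) = -5*a)
y = -2
E(M) = M^(3/2)
E(y)*A(-7, x(-1)) - 2 = (-2)^(3/2)*(-5*6) - 2 = -2*I*√2*(-30) - 2 = 60*I*√2 - 2 = -2 + 60*I*√2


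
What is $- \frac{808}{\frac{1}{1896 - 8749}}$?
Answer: $5537224$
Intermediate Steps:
$- \frac{808}{\frac{1}{1896 - 8749}} = - \frac{808}{\frac{1}{-6853}} = - \frac{808}{- \frac{1}{6853}} = \left(-808\right) \left(-6853\right) = 5537224$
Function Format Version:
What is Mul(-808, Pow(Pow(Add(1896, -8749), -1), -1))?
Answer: 5537224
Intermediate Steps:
Mul(-808, Pow(Pow(Add(1896, -8749), -1), -1)) = Mul(-808, Pow(Pow(-6853, -1), -1)) = Mul(-808, Pow(Rational(-1, 6853), -1)) = Mul(-808, -6853) = 5537224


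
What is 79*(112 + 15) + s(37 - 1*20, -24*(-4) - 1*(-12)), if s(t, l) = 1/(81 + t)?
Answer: 983235/98 ≈ 10033.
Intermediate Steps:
79*(112 + 15) + s(37 - 1*20, -24*(-4) - 1*(-12)) = 79*(112 + 15) + 1/(81 + (37 - 1*20)) = 79*127 + 1/(81 + (37 - 20)) = 10033 + 1/(81 + 17) = 10033 + 1/98 = 983235/98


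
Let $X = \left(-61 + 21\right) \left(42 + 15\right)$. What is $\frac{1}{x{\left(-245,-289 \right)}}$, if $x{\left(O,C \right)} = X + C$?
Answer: $- \frac{1}{2569} \approx -0.00038926$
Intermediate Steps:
$X = -2280$ ($X = \left(-40\right) 57 = -2280$)
$x{\left(O,C \right)} = -2280 + C$
$\frac{1}{x{\left(-245,-289 \right)}} = \frac{1}{-2280 - 289} = \frac{1}{-2569} = - \frac{1}{2569}$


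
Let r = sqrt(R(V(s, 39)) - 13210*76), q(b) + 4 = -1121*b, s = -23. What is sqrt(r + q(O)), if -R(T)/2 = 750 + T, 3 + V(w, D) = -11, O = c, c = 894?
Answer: sqrt(-1002178 + 2*I*sqrt(251358)) ≈ 0.501 + 1001.1*I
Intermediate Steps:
O = 894
V(w, D) = -14 (V(w, D) = -3 - 11 = -14)
R(T) = -1500 - 2*T (R(T) = -2*(750 + T) = -1500 - 2*T)
q(b) = -4 - 1121*b
r = 2*I*sqrt(251358) (r = sqrt((-1500 - 2*(-14)) - 13210*76) = sqrt((-1500 + 28) - 1003960) = sqrt(-1472 - 1003960) = sqrt(-1005432) = 2*I*sqrt(251358) ≈ 1002.7*I)
sqrt(r + q(O)) = sqrt(2*I*sqrt(251358) + (-4 - 1121*894)) = sqrt(2*I*sqrt(251358) + (-4 - 1002174)) = sqrt(2*I*sqrt(251358) - 1002178) = sqrt(-1002178 + 2*I*sqrt(251358))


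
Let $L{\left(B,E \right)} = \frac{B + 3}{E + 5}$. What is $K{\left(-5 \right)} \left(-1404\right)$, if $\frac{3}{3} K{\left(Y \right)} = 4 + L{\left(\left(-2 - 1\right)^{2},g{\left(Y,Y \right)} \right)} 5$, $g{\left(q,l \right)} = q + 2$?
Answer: $-47736$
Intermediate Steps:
$g{\left(q,l \right)} = 2 + q$
$L{\left(B,E \right)} = \frac{3 + B}{5 + E}$
$K{\left(Y \right)} = 4 + \frac{60}{7 + Y}$ ($K{\left(Y \right)} = 4 + \frac{3 + \left(-2 - 1\right)^{2}}{5 + \left(2 + Y\right)} 5 = 4 + \frac{3 + \left(-3\right)^{2}}{7 + Y} 5 = 4 + \frac{3 + 9}{7 + Y} 5 = 4 + \frac{1}{7 + Y} 12 \cdot 5 = 4 + \frac{12}{7 + Y} 5 = 4 + \frac{60}{7 + Y}$)
$K{\left(-5 \right)} \left(-1404\right) = \frac{4 \left(22 - 5\right)}{7 - 5} \left(-1404\right) = 4 \cdot \frac{1}{2} \cdot 17 \left(-1404\right) = 34 \left(-1404\right) = -47736$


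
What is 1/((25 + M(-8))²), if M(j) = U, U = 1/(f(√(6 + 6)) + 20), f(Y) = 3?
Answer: 529/331776 ≈ 0.0015944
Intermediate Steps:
U = 1/23 (U = 1/(3 + 20) = 1/23 ≈ 0.043478)
M(j) = 1/23
1/((25 + M(-8))²) = 1/((25 + 1/23)²) = 1/((576/23)²) = 1/(331776/529) = 529/331776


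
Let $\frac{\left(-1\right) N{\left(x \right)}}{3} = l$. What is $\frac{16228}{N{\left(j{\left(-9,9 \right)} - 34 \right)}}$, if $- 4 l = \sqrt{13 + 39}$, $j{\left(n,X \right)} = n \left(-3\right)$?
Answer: $\frac{32456 \sqrt{13}}{39} \approx 3000.6$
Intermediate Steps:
$j{\left(n,X \right)} = - 3 n$
$l = - \frac{\sqrt{13}}{2}$ ($l = - \frac{\sqrt{13 + 39}}{4} = - \frac{\sqrt{52}}{4} = - \frac{2 \sqrt{13}}{4} = - \frac{\sqrt{13}}{2} \approx -1.8028$)
$N{\left(x \right)} = \frac{3 \sqrt{13}}{2}$ ($N{\left(x \right)} = - 3 \left(- \frac{\sqrt{13}}{2}\right) = \frac{3 \sqrt{13}}{2}$)
$\frac{16228}{N{\left(j{\left(-9,9 \right)} - 34 \right)}} = \frac{16228}{\frac{3}{2} \sqrt{13}} = 16228 \frac{2 \sqrt{13}}{39} = \frac{32456 \sqrt{13}}{39}$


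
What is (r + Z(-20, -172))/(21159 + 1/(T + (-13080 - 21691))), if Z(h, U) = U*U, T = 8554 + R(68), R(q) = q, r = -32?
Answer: 386377624/276643345 ≈ 1.3967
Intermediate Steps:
T = 8622 (T = 8554 + 68 = 8622)
Z(h, U) = U²
(r + Z(-20, -172))/(21159 + 1/(T + (-13080 - 21691))) = (-32 + (-172)²)/(21159 + 1/(8622 + (-13080 - 21691))) = (-32 + 29584)/(21159 + 1/(8622 - 34771)) = 29552/(21159 + 1/(-26149)) = 29552/(21159 - 1/26149) = 29552/(553286690/26149) = 29552*(26149/553286690) = 386377624/276643345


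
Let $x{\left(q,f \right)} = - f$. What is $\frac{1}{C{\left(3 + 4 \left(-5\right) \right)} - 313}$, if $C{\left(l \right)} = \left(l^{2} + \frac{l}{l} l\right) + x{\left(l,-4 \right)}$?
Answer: $- \frac{1}{37} \approx -0.027027$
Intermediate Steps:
$C{\left(l \right)} = 4 + l + l^{2}$ ($C{\left(l \right)} = \left(l^{2} + \frac{l}{l} l\right) - -4 = \left(l^{2} + 1 l\right) + 4 = \left(l^{2} + l\right) + 4 = \left(l + l^{2}\right) + 4 = 4 + l + l^{2}$)
$\frac{1}{C{\left(3 + 4 \left(-5\right) \right)} - 313} = \frac{1}{\left(4 + \left(3 + 4 \left(-5\right)\right) + \left(3 + 4 \left(-5\right)\right)^{2}\right) - 313} = \frac{1}{\left(4 + \left(3 - 20\right) + \left(3 - 20\right)^{2}\right) - 313} = \frac{1}{\left(4 - 17 + \left(-17\right)^{2}\right) - 313} = \frac{1}{\left(4 - 17 + 289\right) - 313} = \frac{1}{276 - 313} = \frac{1}{-37} = - \frac{1}{37}$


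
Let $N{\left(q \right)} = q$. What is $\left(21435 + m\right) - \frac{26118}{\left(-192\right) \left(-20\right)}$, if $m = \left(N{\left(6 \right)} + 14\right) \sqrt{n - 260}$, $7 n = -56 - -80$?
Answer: $\frac{13714047}{640} + \frac{40 i \sqrt{3143}}{7} \approx 21428.0 + 320.36 i$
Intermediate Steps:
$n = \frac{24}{7}$ ($n = \frac{-56 - -80}{7} = \frac{-56 + 80}{7} = \frac{1}{7} \cdot 24 = \frac{24}{7} \approx 3.4286$)
$m = \frac{40 i \sqrt{3143}}{7}$ ($m = \left(6 + 14\right) \sqrt{\frac{24}{7} - 260} = 20 \sqrt{- \frac{1796}{7}} = 20 \frac{2 i \sqrt{3143}}{7} = \frac{40 i \sqrt{3143}}{7} \approx 320.36 i$)
$\left(21435 + m\right) - \frac{26118}{\left(-192\right) \left(-20\right)} = \left(21435 + \frac{40 i \sqrt{3143}}{7}\right) - \frac{26118}{\left(-192\right) \left(-20\right)} = \left(21435 + \frac{40 i \sqrt{3143}}{7}\right) - \frac{26118}{3840} = \left(21435 + \frac{40 i \sqrt{3143}}{7}\right) - \frac{4353}{640} = \frac{13714047}{640} + \frac{40 i \sqrt{3143}}{7}$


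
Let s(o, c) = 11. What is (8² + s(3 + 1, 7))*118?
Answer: 8850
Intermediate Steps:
(8² + s(3 + 1, 7))*118 = (8² + 11)*118 = (64 + 11)*118 = 75*118 = 8850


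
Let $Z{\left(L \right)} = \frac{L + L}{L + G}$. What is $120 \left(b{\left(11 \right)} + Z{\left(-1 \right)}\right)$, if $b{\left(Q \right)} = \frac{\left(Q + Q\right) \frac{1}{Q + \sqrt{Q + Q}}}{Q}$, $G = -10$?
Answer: $\frac{1600}{33} - \frac{80 \sqrt{22}}{33} \approx 37.114$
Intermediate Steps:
$Z{\left(L \right)} = \frac{2 L}{-10 + L}$ ($Z{\left(L \right)} = \frac{L + L}{L - 10} = \frac{2 L}{-10 + L}$)
$b{\left(Q \right)} = \frac{2}{Q + \sqrt{2} \sqrt{Q}}$ ($b{\left(Q \right)} = \frac{2 Q \frac{1}{Q + \sqrt{2 Q}}}{Q} = \frac{2 Q \frac{1}{Q + \sqrt{2} \sqrt{Q}}}{Q} = \frac{2}{Q + \sqrt{2} \sqrt{Q}}$)
$120 \left(b{\left(11 \right)} + Z{\left(-1 \right)}\right) = 120 \left(\frac{2}{11 + \sqrt{2} \sqrt{11}} + 2 \left(-1\right) \frac{1}{-10 - 1}\right) = 120 \left(\frac{2}{11 + \sqrt{22}} + 2 \left(-1\right) \frac{1}{-11}\right) = 120 \left(\frac{2}{11 + \sqrt{22}} + 2 \left(-1\right) \left(- \frac{1}{11}\right)\right) = 120 \left(\frac{2}{11 + \sqrt{22}} + \frac{2}{11}\right) = 120 \left(\frac{2}{11} + \frac{2}{11 + \sqrt{22}}\right) = \frac{240}{11} + \frac{240}{11 + \sqrt{22}}$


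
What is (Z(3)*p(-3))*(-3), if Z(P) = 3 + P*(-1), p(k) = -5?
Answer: 0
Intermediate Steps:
Z(P) = 3 - P
(Z(3)*p(-3))*(-3) = ((3 - 1*3)*(-5))*(-3) = ((3 - 3)*(-5))*(-3) = (0*(-5))*(-3) = 0*(-3) = 0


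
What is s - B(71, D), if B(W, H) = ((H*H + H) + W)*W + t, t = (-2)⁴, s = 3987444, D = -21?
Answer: 3952567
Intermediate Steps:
t = 16
B(W, H) = 16 + W*(H + W + H²) (B(W, H) = ((H*H + H) + W)*W + 16 = ((H² + H) + W)*W + 16 = ((H + H²) + W)*W + 16 = (H + W + H²)*W + 16 = W*(H + W + H²) + 16 = 16 + W*(H + W + H²))
s - B(71, D) = 3987444 - (16 + 71² - 21*71 + 71*(-21)²) = 3987444 - (16 + 5041 - 1491 + 71*441) = 3987444 - (16 + 5041 - 1491 + 31311) = 3987444 - 1*34877 = 3987444 - 34877 = 3952567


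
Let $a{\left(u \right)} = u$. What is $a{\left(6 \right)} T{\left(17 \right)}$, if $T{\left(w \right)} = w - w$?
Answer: $0$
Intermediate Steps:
$T{\left(w \right)} = 0$
$a{\left(6 \right)} T{\left(17 \right)} = 6 \cdot 0 = 0$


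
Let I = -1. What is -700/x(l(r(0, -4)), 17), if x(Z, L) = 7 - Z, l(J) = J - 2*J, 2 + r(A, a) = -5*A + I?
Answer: -175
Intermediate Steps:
r(A, a) = -3 - 5*A (r(A, a) = -2 + (-5*A - 1) = -2 + (-1 - 5*A) = -3 - 5*A)
l(J) = -J
-700/x(l(r(0, -4)), 17) = -700/(7 - (-1)*(-3 - 5*0)) = -700/(7 - (-1)*(-3 + 0)) = -700/(7 - (-1)*(-3)) = -700/(7 - 1*3) = -700/(7 - 3) = -700/4 = -700*1/4 = -175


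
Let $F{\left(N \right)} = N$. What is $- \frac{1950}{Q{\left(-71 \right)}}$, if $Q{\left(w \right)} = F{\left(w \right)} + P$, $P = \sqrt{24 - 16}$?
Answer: $\frac{138450}{5033} + \frac{3900 \sqrt{2}}{5033} \approx 28.604$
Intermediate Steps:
$P = 2 \sqrt{2}$ ($P = \sqrt{8} = 2 \sqrt{2} \approx 2.8284$)
$Q{\left(w \right)} = w + 2 \sqrt{2}$
$- \frac{1950}{Q{\left(-71 \right)}} = - \frac{1950}{-71 + 2 \sqrt{2}}$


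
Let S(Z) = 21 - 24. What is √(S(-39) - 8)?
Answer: I*√11 ≈ 3.3166*I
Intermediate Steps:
S(Z) = -3
√(S(-39) - 8) = √(-3 - 8) = √(-11) = I*√11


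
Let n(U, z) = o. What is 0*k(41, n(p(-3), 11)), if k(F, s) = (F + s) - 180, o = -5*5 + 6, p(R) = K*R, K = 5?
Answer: 0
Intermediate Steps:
p(R) = 5*R
o = -19 (o = -25 + 6 = -19)
n(U, z) = -19
k(F, s) = -180 + F + s
0*k(41, n(p(-3), 11)) = 0*(-180 + 41 - 19) = 0*(-158) = 0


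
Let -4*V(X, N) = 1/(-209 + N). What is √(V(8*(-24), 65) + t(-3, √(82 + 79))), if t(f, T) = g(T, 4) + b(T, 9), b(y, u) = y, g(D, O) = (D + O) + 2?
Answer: √(3457 + 1152*√161)/24 ≈ 5.6017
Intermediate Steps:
g(D, O) = 2 + D + O
V(X, N) = -1/(4*(-209 + N))
t(f, T) = 6 + 2*T (t(f, T) = (2 + T + 4) + T = (6 + T) + T = 6 + 2*T)
√(V(8*(-24), 65) + t(-3, √(82 + 79))) = √(-1/(-836 + 4*65) + (6 + 2*√(82 + 79))) = √(-1/(-836 + 260) + (6 + 2*√161)) = √(-1/(-576) + (6 + 2*√161)) = √(-1*(-1/576) + (6 + 2*√161)) = √(1/576 + (6 + 2*√161)) = √(3457/576 + 2*√161)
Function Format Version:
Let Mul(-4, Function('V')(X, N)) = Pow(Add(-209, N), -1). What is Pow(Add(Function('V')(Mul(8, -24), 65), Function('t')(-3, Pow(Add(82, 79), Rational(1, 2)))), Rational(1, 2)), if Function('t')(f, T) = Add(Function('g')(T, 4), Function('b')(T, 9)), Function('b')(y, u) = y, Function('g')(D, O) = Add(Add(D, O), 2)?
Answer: Mul(Rational(1, 24), Pow(Add(3457, Mul(1152, Pow(161, Rational(1, 2)))), Rational(1, 2))) ≈ 5.6017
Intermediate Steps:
Function('g')(D, O) = Add(2, D, O)
Function('V')(X, N) = Mul(Rational(-1, 4), Pow(Add(-209, N), -1))
Function('t')(f, T) = Add(6, Mul(2, T)) (Function('t')(f, T) = Add(Add(2, T, 4), T) = Add(Add(6, T), T) = Add(6, Mul(2, T)))
Pow(Add(Function('V')(Mul(8, -24), 65), Function('t')(-3, Pow(Add(82, 79), Rational(1, 2)))), Rational(1, 2)) = Pow(Add(Mul(-1, Pow(Add(-836, Mul(4, 65)), -1)), Add(6, Mul(2, Pow(Add(82, 79), Rational(1, 2))))), Rational(1, 2)) = Pow(Add(Mul(-1, Pow(Add(-836, 260), -1)), Add(6, Mul(2, Pow(161, Rational(1, 2))))), Rational(1, 2)) = Pow(Add(Mul(-1, Pow(-576, -1)), Add(6, Mul(2, Pow(161, Rational(1, 2))))), Rational(1, 2)) = Pow(Add(Mul(-1, Rational(-1, 576)), Add(6, Mul(2, Pow(161, Rational(1, 2))))), Rational(1, 2)) = Pow(Add(Rational(1, 576), Add(6, Mul(2, Pow(161, Rational(1, 2))))), Rational(1, 2)) = Pow(Add(Rational(3457, 576), Mul(2, Pow(161, Rational(1, 2)))), Rational(1, 2))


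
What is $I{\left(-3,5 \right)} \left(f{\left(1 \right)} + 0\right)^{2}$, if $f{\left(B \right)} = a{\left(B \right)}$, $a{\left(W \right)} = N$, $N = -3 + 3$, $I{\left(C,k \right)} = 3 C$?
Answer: $0$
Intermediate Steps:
$N = 0$
$a{\left(W \right)} = 0$
$f{\left(B \right)} = 0$
$I{\left(-3,5 \right)} \left(f{\left(1 \right)} + 0\right)^{2} = 3 \left(-3\right) \left(0 + 0\right)^{2} = - 9 \cdot 0^{2} = \left(-9\right) 0 = 0$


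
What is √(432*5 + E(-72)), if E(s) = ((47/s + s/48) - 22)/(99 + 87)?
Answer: √2690023233/1116 ≈ 46.474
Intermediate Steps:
E(s) = -11/93 + s/8928 + 47/(186*s) (E(s) = ((47/s + s*(1/48)) - 22)/186 = ((47/s + s/48) - 22)*(1/186) = (-22 + 47/s + s/48)*(1/186) = -11/93 + s/8928 + 47/(186*s))
√(432*5 + E(-72)) = √(432*5 + (1/8928)*(2256 - 72*(-1056 - 72))/(-72)) = √(2160 + (1/8928)*(-1/72)*(2256 - 72*(-1128))) = √(2160 + (1/8928)*(-1/72)*(2256 + 81216)) = √(2160 + (1/8928)*(-1/72)*83472) = √(2160 - 1739/13392) = √(28924981/13392) = √2690023233/1116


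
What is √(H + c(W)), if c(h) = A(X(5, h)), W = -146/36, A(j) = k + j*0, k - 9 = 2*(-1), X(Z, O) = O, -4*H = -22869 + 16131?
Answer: √6766/2 ≈ 41.128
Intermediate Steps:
H = 3369/2 (H = -(-22869 + 16131)/4 = -¼*(-6738) = 3369/2 ≈ 1684.5)
k = 7 (k = 9 + 2*(-1) = 9 - 2 = 7)
A(j) = 7 (A(j) = 7 + j*0 = 7 + 0 = 7)
W = -73/18 (W = -146*1/36 = -73/18 ≈ -4.0556)
c(h) = 7
√(H + c(W)) = √(3369/2 + 7) = √(3383/2) = √6766/2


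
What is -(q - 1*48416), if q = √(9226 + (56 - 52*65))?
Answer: 48416 - √5902 ≈ 48339.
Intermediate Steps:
q = √5902 (q = √(9226 + (56 - 3380)) = √(9226 - 3324) = √5902 ≈ 76.824)
-(q - 1*48416) = -(√5902 - 1*48416) = -(√5902 - 48416) = -(-48416 + √5902) = 48416 - √5902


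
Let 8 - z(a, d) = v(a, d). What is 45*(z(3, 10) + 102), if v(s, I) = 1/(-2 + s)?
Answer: 4905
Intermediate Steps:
z(a, d) = 8 - 1/(-2 + a)
45*(z(3, 10) + 102) = 45*((-17 + 8*3)/(-2 + 3) + 102) = 45*((-17 + 24)/1 + 102) = 45*(1*7 + 102) = 45*(7 + 102) = 45*109 = 4905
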